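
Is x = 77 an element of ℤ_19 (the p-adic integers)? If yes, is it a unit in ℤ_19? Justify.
x ∈ ℤ_19^× (unit); v_19(x) = 0

ℤ_19 = {x ∈ ℚ_19 : v_19(x) ≥ 0} and ℤ_19^× = {x ∈ ℤ_19 : v_19(x) = 0}. Here v_19(77) = v_19(num) − v_19(den) = 0; compare against these criteria.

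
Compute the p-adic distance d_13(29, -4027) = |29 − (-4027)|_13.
d_13(29, -4027) = 1/169

Step 1 — x − y = 29 − (-4027) = 4056. Step 2 — v_13(4056) = 2 (factor: 4056 = (13^2 · 24); the sign does not affect v_p). Step 3 — |x − y|_13 = 13^{-2} = 1/169.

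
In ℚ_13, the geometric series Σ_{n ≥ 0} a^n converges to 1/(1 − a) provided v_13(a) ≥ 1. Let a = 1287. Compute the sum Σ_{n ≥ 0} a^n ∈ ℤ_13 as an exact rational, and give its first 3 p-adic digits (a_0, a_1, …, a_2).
Σ a^n = 1/(1 − a) = -1/1286;  first 3 digits = (1, 8, 6)

v_13(a) = 1 ≥ 1, so the series converges in ℤ_13 to 1/(1 − a) = 1/(1 − 1287) = -1/1286. Expand this rational in ℤ_13: compute digits iteratively via d_i = x_i mod 13, x_{i+1} = (x_i − d_i)/13. The first 3 digits are (1, 8, 6).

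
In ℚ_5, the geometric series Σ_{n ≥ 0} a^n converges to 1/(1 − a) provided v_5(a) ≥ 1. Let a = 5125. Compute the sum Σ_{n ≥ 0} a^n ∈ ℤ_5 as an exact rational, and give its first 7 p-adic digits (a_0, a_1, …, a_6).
Σ a^n = 1/(1 − a) = -1/5124;  first 7 digits = (1, 0, 0, 1, 3, 1, 1)

v_5(a) = 3 ≥ 1, so the series converges in ℤ_5 to 1/(1 − a) = 1/(1 − 5125) = -1/5124. Expand this rational in ℤ_5: compute digits iteratively via d_i = x_i mod 5, x_{i+1} = (x_i − d_i)/5. The first 7 digits are (1, 0, 0, 1, 3, 1, 1).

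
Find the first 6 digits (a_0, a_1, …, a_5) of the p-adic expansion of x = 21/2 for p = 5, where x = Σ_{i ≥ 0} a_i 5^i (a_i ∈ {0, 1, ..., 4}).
(a_0, …, a_5) = (3, 4, 2, 2, 2, 2)

v_5(21/2) = 0 (numerator and denominator both coprime to 5), so x ∈ ℤ_5^×. Compute digits iteratively via a_i = x_i mod 5, x_{i+1} = (x_i − a_i)/5, with x_0 = x:
  x_0 = 21/2;  a_0 = 3;  x_1 = (x_0 − 3)/5 = 3/2
  x_1 = 3/2;  a_1 = 4;  x_2 = (x_1 − 4)/5 = -1/2
  x_2 = -1/2;  a_2 = 2;  x_3 = (x_2 − 2)/5 = -1/2
  x_3 = -1/2;  a_3 = 2;  x_4 = (x_3 − 2)/5 = -1/2
  x_4 = -1/2;  a_4 = 2;  x_5 = (x_4 − 2)/5 = -1/2
  x_5 = -1/2;  a_5 = 2;  x_6 = (x_5 − 2)/5 = -1/2
Digits: (3, 4, 2, 2, 2, 2).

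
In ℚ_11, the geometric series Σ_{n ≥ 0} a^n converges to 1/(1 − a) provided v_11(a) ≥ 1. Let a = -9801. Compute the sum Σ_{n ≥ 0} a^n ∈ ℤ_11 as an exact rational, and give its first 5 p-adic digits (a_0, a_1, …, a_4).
Σ a^n = 1/(1 − a) = 1/9802;  first 5 digits = (1, 0, 7, 3, 4)

v_11(a) = 2 ≥ 1, so the series converges in ℤ_11 to 1/(1 − a) = 1/(1 − (-9801)) = 1/9802. Expand this rational in ℤ_11: compute digits iteratively via d_i = x_i mod 11, x_{i+1} = (x_i − d_i)/11. The first 5 digits are (1, 0, 7, 3, 4).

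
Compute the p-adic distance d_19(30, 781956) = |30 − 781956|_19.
d_19(30, 781956) = 1/130321

Step 1 — x − y = 30 − 781956 = -781926. Step 2 — v_19(-781926) = 4 (factor: -781926 = −(19^4 · 6); the sign does not affect v_p). Step 3 — |x − y|_19 = 19^{-4} = 1/130321.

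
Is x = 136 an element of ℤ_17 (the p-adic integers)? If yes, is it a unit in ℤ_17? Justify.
x ∈ ℤ_17 but not a unit; v_17(x) = 1 > 0

ℤ_17 = {x ∈ ℚ_17 : v_17(x) ≥ 0} and ℤ_17^× = {x ∈ ℤ_17 : v_17(x) = 0}. Here v_17(136) = v_17(num) − v_17(den) = 1; compare against these criteria.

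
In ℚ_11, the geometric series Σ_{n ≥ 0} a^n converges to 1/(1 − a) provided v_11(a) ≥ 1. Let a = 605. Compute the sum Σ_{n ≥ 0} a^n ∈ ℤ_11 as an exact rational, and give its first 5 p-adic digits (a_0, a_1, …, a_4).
Σ a^n = 1/(1 − a) = -1/604;  first 5 digits = (1, 0, 5, 0, 3)

v_11(a) = 2 ≥ 1, so the series converges in ℤ_11 to 1/(1 − a) = 1/(1 − 605) = -1/604. Expand this rational in ℤ_11: compute digits iteratively via d_i = x_i mod 11, x_{i+1} = (x_i − d_i)/11. The first 5 digits are (1, 0, 5, 0, 3).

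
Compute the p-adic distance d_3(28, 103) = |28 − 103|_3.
d_3(28, 103) = 1/3

Step 1 — x − y = 28 − 103 = -75. Step 2 — v_3(-75) = 1 (factor: -75 = −(3^1 · 25); the sign does not affect v_p). Step 3 — |x − y|_3 = 3^{-1} = 1/3.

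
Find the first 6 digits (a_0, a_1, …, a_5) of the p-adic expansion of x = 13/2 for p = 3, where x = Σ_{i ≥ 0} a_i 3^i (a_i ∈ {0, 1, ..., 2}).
(a_0, …, a_5) = (2, 0, 2, 1, 1, 1)

v_3(13/2) = 0 (numerator and denominator both coprime to 3), so x ∈ ℤ_3^×. Compute digits iteratively via a_i = x_i mod 3, x_{i+1} = (x_i − a_i)/3, with x_0 = x:
  x_0 = 13/2;  a_0 = 2;  x_1 = (x_0 − 2)/3 = 3/2
  x_1 = 3/2;  a_1 = 0;  x_2 = (x_1 − 0)/3 = 1/2
  x_2 = 1/2;  a_2 = 2;  x_3 = (x_2 − 2)/3 = -1/2
  x_3 = -1/2;  a_3 = 1;  x_4 = (x_3 − 1)/3 = -1/2
  x_4 = -1/2;  a_4 = 1;  x_5 = (x_4 − 1)/3 = -1/2
  x_5 = -1/2;  a_5 = 1;  x_6 = (x_5 − 1)/3 = -1/2
Digits: (2, 0, 2, 1, 1, 1).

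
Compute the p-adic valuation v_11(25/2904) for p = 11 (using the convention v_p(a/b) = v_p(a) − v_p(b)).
v_11(25/2904) = -2

Factor powers of 11 from the numerator and denominator of the reduced fraction: 25 = 11^0 · 25 and 2904 = 11^2 · 24. Apply v_p(a/b) = v_p(a) − v_p(b): v_11(25/2904) = 0 − 2 = -2.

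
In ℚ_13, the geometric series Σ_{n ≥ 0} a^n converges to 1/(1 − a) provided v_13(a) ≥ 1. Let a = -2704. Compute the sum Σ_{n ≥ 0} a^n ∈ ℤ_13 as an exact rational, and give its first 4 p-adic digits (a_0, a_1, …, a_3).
Σ a^n = 1/(1 − a) = 1/2705;  first 4 digits = (1, 0, 10, 11)

v_13(a) = 2 ≥ 1, so the series converges in ℤ_13 to 1/(1 − a) = 1/(1 − (-2704)) = 1/2705. Expand this rational in ℤ_13: compute digits iteratively via d_i = x_i mod 13, x_{i+1} = (x_i − d_i)/13. The first 4 digits are (1, 0, 10, 11).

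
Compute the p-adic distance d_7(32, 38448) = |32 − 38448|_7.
d_7(32, 38448) = 1/2401

Step 1 — x − y = 32 − 38448 = -38416. Step 2 — v_7(-38416) = 4 (factor: -38416 = −(7^4 · 16); the sign does not affect v_p). Step 3 — |x − y|_7 = 7^{-4} = 1/2401.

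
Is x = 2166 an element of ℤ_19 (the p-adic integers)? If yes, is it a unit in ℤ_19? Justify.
x ∈ ℤ_19 but not a unit; v_19(x) = 2 > 0

ℤ_19 = {x ∈ ℚ_19 : v_19(x) ≥ 0} and ℤ_19^× = {x ∈ ℤ_19 : v_19(x) = 0}. Here v_19(2166) = v_19(num) − v_19(den) = 2; compare against these criteria.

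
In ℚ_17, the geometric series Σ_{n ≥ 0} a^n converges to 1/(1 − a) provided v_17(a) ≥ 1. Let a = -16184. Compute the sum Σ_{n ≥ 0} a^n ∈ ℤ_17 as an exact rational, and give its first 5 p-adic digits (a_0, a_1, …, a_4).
Σ a^n = 1/(1 − a) = 1/16185;  first 5 digits = (1, 0, 12, 13, 7)

v_17(a) = 2 ≥ 1, so the series converges in ℤ_17 to 1/(1 − a) = 1/(1 − (-16184)) = 1/16185. Expand this rational in ℤ_17: compute digits iteratively via d_i = x_i mod 17, x_{i+1} = (x_i − d_i)/17. The first 5 digits are (1, 0, 12, 13, 7).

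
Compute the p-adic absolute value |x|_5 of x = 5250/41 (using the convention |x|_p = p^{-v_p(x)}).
|5250/41|_5 = 1/125

Step 1 — compute v_5(x) by factoring powers of 5 out of the numerator and denominator: v_5(5250/41) = 3. Step 2 — apply |x|_p = p^{-v_p(x)} = 5^{-3} = 1/125.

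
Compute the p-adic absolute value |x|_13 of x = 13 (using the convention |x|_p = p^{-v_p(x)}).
|13|_13 = 1/13

Step 1 — compute v_13(x) by factoring powers of 13 out of the numerator and denominator: v_13(13) = 1. Step 2 — apply |x|_p = p^{-v_p(x)} = 13^{-1} = 1/13.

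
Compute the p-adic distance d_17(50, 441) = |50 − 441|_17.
d_17(50, 441) = 1/17

Step 1 — x − y = 50 − 441 = -391. Step 2 — v_17(-391) = 1 (factor: -391 = −(17^1 · 23); the sign does not affect v_p). Step 3 — |x − y|_17 = 17^{-1} = 1/17.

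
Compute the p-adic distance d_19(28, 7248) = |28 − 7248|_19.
d_19(28, 7248) = 1/361

Step 1 — x − y = 28 − 7248 = -7220. Step 2 — v_19(-7220) = 2 (factor: -7220 = −(19^2 · 20); the sign does not affect v_p). Step 3 — |x − y|_19 = 19^{-2} = 1/361.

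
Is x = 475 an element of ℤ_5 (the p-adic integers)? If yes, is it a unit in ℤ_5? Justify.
x ∈ ℤ_5 but not a unit; v_5(x) = 2 > 0

ℤ_5 = {x ∈ ℚ_5 : v_5(x) ≥ 0} and ℤ_5^× = {x ∈ ℤ_5 : v_5(x) = 0}. Here v_5(475) = v_5(num) − v_5(den) = 2; compare against these criteria.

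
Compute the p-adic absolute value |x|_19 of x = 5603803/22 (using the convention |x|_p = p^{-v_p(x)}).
|5603803/22|_19 = 1/130321

Step 1 — compute v_19(x) by factoring powers of 19 out of the numerator and denominator: v_19(5603803/22) = 4. Step 2 — apply |x|_p = p^{-v_p(x)} = 19^{-4} = 1/130321.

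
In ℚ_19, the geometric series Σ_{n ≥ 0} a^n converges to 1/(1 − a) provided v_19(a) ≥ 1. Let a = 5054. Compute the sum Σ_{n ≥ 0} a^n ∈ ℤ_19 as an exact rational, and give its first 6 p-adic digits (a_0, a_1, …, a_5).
Σ a^n = 1/(1 − a) = -1/5053;  first 6 digits = (1, 0, 14, 0, 6, 10)

v_19(a) = 2 ≥ 1, so the series converges in ℤ_19 to 1/(1 − a) = 1/(1 − 5054) = -1/5053. Expand this rational in ℤ_19: compute digits iteratively via d_i = x_i mod 19, x_{i+1} = (x_i − d_i)/19. The first 6 digits are (1, 0, 14, 0, 6, 10).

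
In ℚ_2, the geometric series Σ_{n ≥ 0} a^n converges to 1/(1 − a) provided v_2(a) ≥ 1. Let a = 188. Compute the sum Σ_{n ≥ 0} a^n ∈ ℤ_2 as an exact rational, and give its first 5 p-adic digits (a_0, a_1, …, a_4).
Σ a^n = 1/(1 − a) = -1/187;  first 5 digits = (1, 0, 1, 1, 0)

v_2(a) = 2 ≥ 1, so the series converges in ℤ_2 to 1/(1 − a) = 1/(1 − 188) = -1/187. Expand this rational in ℤ_2: compute digits iteratively via d_i = x_i mod 2, x_{i+1} = (x_i − d_i)/2. The first 5 digits are (1, 0, 1, 1, 0).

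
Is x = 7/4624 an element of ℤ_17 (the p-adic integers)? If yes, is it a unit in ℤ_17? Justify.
x ∉ ℤ_17 (v_17(x) = -2 < 0)

ℤ_17 = {x ∈ ℚ_17 : v_17(x) ≥ 0} and ℤ_17^× = {x ∈ ℤ_17 : v_17(x) = 0}. Here v_17(7/4624) = v_17(num) − v_17(den) = -2; compare against these criteria.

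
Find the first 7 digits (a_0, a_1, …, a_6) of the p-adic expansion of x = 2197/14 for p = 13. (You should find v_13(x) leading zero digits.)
(a_0, …, a_6) = (0, 0, 0, 1, 12, 0, 12)

v_13(2197/14) = 3, so a_0 = ... = a_2 = 0. Factor out: x = 13^3 · u with u = 1/14 a unit in ℤ_13. Expand u iteratively via a_{v+i} = u_i mod 13, u_{i+1} = (u_i − a_{v+i})/13:
  u_0 = 1/14;  a_3 = 1;  u_1 = (u_0 − 1)/13 = -1/14
  u_1 = -1/14;  a_4 = 12;  u_2 = (u_1 − 12)/13 = -13/14
  u_2 = -13/14;  a_5 = 0;  u_3 = (u_2 − 0)/13 = -1/14
  u_3 = -1/14;  a_6 = 12;  u_4 = (u_3 − 12)/13 = -13/14
Digits: (0, 0, 0, 1, 12, 0, 12).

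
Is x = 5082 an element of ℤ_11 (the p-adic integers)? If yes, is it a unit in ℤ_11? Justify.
x ∈ ℤ_11 but not a unit; v_11(x) = 2 > 0

ℤ_11 = {x ∈ ℚ_11 : v_11(x) ≥ 0} and ℤ_11^× = {x ∈ ℤ_11 : v_11(x) = 0}. Here v_11(5082) = v_11(num) − v_11(den) = 2; compare against these criteria.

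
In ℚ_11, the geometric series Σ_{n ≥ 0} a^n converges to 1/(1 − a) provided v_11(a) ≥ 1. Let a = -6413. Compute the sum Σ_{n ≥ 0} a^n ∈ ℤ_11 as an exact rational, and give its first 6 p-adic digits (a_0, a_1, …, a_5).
Σ a^n = 1/(1 − a) = 1/6414;  first 6 digits = (1, 0, 2, 6, 3, 2)

v_11(a) = 2 ≥ 1, so the series converges in ℤ_11 to 1/(1 − a) = 1/(1 − (-6413)) = 1/6414. Expand this rational in ℤ_11: compute digits iteratively via d_i = x_i mod 11, x_{i+1} = (x_i − d_i)/11. The first 6 digits are (1, 0, 2, 6, 3, 2).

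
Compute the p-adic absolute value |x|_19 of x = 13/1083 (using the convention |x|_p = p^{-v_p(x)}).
|13/1083|_19 = 361

Step 1 — compute v_19(x) by factoring powers of 19 out of the numerator and denominator: v_19(13/1083) = -2. Step 2 — apply |x|_p = p^{-v_p(x)} = 19^{2} = 361.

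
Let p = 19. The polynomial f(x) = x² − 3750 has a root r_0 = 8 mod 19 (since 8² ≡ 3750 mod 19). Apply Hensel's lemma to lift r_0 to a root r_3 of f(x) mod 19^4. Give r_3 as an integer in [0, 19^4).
r_3 = 89270 (mod 130321)

Hensel's recurrence: r_{i+1} = r_i − f(r_i)·(f′(r_i))^{-1} mod 19^{i+2}, with f′(x) = 2x. Iterate:
  r_0 = 8 (mod 19)
  r_1 = 103 (mod 361)
  r_2 = 103 (mod 6859)
  r_3 = 89270 (mod 130321)
Final: r_3 = 89270, and one checks f(r_3) ≡ 0 mod 19^4.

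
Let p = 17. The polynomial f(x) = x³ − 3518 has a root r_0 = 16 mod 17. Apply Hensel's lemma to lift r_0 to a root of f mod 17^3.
r_2 = 1461 (mod 4913)

Hensel: r_{i+1} = r_i − f(r_i)/f′(r_i) mod 17^{i+2}, where f′(x) = 3x². Iterate:
  r_0 = 16 (mod 17)
  r_1 = 16 (mod 289)
  r_2 = 1461 (mod 4913)
Final: r = 1461 with f(r) ≡ 0 mod 17^3.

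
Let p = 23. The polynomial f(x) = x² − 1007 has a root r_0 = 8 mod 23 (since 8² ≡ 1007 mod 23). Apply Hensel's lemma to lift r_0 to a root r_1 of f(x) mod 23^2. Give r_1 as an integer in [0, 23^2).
r_1 = 100 (mod 529)

Hensel's recurrence: r_{i+1} = r_i − f(r_i)·(f′(r_i))^{-1} mod 23^{i+2}, with f′(x) = 2x. Iterate:
  r_0 = 8 (mod 23)
  r_1 = 100 (mod 529)
Final: r_1 = 100, and one checks f(r_1) ≡ 0 mod 23^2.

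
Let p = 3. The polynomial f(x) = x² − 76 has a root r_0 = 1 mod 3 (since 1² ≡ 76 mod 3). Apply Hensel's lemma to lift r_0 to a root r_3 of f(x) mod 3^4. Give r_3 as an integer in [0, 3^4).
r_3 = 61 (mod 81)

Hensel's recurrence: r_{i+1} = r_i − f(r_i)·(f′(r_i))^{-1} mod 3^{i+2}, with f′(x) = 2x. Iterate:
  r_0 = 1 (mod 3)
  r_1 = 7 (mod 9)
  r_2 = 7 (mod 27)
  r_3 = 61 (mod 81)
Final: r_3 = 61, and one checks f(r_3) ≡ 0 mod 3^4.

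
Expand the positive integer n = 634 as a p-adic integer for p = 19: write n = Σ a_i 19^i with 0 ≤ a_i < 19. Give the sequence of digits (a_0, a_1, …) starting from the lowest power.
(a_0, a_1, …) = (7, 14, 1)

Repeated division by 19 gives the digits low-to-high: 634 = 7 + 14·19^1 + 1·19^2. Digit sequence: (7, 14, 1).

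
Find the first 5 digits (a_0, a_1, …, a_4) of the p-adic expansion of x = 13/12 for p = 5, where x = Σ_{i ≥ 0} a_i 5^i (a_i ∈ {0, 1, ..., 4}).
(a_0, …, a_4) = (4, 4, 2, 4, 2)

v_5(13/12) = 0 (numerator and denominator both coprime to 5), so x ∈ ℤ_5^×. Compute digits iteratively via a_i = x_i mod 5, x_{i+1} = (x_i − a_i)/5, with x_0 = x:
  x_0 = 13/12;  a_0 = 4;  x_1 = (x_0 − 4)/5 = -7/12
  x_1 = -7/12;  a_1 = 4;  x_2 = (x_1 − 4)/5 = -11/12
  x_2 = -11/12;  a_2 = 2;  x_3 = (x_2 − 2)/5 = -7/12
  x_3 = -7/12;  a_3 = 4;  x_4 = (x_3 − 4)/5 = -11/12
  x_4 = -11/12;  a_4 = 2;  x_5 = (x_4 − 2)/5 = -7/12
Digits: (4, 4, 2, 4, 2).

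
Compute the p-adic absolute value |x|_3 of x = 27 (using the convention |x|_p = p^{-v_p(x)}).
|27|_3 = 1/27

Step 1 — compute v_3(x) by factoring powers of 3 out of the numerator and denominator: v_3(27) = 3. Step 2 — apply |x|_p = p^{-v_p(x)} = 3^{-3} = 1/27.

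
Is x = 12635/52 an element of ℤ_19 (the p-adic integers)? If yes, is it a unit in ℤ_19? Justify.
x ∈ ℤ_19 but not a unit; v_19(x) = 2 > 0

ℤ_19 = {x ∈ ℚ_19 : v_19(x) ≥ 0} and ℤ_19^× = {x ∈ ℤ_19 : v_19(x) = 0}. Here v_19(12635/52) = v_19(num) − v_19(den) = 2; compare against these criteria.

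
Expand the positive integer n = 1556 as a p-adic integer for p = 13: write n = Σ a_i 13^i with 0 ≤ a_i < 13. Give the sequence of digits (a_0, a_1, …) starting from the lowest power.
(a_0, a_1, …) = (9, 2, 9)

Repeated division by 13 gives the digits low-to-high: 1556 = 9 + 2·13^1 + 9·13^2. Digit sequence: (9, 2, 9).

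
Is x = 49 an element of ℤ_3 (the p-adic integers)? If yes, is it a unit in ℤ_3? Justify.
x ∈ ℤ_3^× (unit); v_3(x) = 0

ℤ_3 = {x ∈ ℚ_3 : v_3(x) ≥ 0} and ℤ_3^× = {x ∈ ℤ_3 : v_3(x) = 0}. Here v_3(49) = v_3(num) − v_3(den) = 0; compare against these criteria.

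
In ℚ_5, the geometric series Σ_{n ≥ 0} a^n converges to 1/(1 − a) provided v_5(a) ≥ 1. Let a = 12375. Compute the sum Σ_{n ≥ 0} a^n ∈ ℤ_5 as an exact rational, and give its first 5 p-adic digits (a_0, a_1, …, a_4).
Σ a^n = 1/(1 − a) = -1/12374;  first 5 digits = (1, 0, 0, 4, 4)

v_5(a) = 3 ≥ 1, so the series converges in ℤ_5 to 1/(1 − a) = 1/(1 − 12375) = -1/12374. Expand this rational in ℤ_5: compute digits iteratively via d_i = x_i mod 5, x_{i+1} = (x_i − d_i)/5. The first 5 digits are (1, 0, 0, 4, 4).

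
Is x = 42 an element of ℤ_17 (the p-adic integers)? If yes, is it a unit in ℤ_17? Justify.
x ∈ ℤ_17^× (unit); v_17(x) = 0

ℤ_17 = {x ∈ ℚ_17 : v_17(x) ≥ 0} and ℤ_17^× = {x ∈ ℤ_17 : v_17(x) = 0}. Here v_17(42) = v_17(num) − v_17(den) = 0; compare against these criteria.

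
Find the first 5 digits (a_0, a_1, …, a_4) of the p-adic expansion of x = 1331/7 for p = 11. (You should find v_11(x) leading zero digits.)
(a_0, …, a_4) = (0, 0, 0, 8, 4)

v_11(1331/7) = 3, so a_0 = ... = a_2 = 0. Factor out: x = 11^3 · u with u = 1/7 a unit in ℤ_11. Expand u iteratively via a_{v+i} = u_i mod 11, u_{i+1} = (u_i − a_{v+i})/11:
  u_0 = 1/7;  a_3 = 8;  u_1 = (u_0 − 8)/11 = -5/7
  u_1 = -5/7;  a_4 = 4;  u_2 = (u_1 − 4)/11 = -3/7
Digits: (0, 0, 0, 8, 4).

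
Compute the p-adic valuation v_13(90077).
v_13(90077) = 3

v_13(n) is the largest exponent k such that 13^k divides n. Factor out: 90077 = 13^3 · 41. (Sign doesn't affect v_p.) So v_13(90077) = 3.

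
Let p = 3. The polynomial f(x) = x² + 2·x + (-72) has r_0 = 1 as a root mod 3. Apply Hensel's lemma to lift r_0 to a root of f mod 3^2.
r_1 = 7 (mod 9)

Hensel: r_{i+1} = r_i − f(r_i)·(f′(r_i))^{-1} mod 3^{i+2}, f′(x) = 2x + 2. Iterate:
  r_0 = 1 (mod 3)
  r_1 = 7 (mod 9)
Final: r = 7 satisfies f(r) ≡ 0 mod 3^2.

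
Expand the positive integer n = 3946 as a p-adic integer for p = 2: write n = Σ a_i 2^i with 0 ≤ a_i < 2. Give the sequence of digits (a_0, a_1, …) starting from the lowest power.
(a_0, a_1, …) = (0, 1, 0, 1, 0, 1, 1, 0, 1, 1, 1, 1)

Repeated division by 2 gives the digits low-to-high: 3946 = 1·2^1 + 1·2^3 + 1·2^5 + 1·2^6 + 1·2^8 + 1·2^9 + 1·2^10 + 1·2^11. Digit sequence: (0, 1, 0, 1, 0, 1, 1, 0, 1, 1, 1, 1).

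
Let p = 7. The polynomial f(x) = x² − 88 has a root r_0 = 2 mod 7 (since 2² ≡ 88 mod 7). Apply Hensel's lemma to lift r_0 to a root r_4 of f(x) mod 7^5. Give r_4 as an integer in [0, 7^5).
r_4 = 9774 (mod 16807)

Hensel's recurrence: r_{i+1} = r_i − f(r_i)·(f′(r_i))^{-1} mod 7^{i+2}, with f′(x) = 2x. Iterate:
  r_0 = 2 (mod 7)
  r_1 = 23 (mod 49)
  r_2 = 170 (mod 343)
  r_3 = 170 (mod 2401)
  r_4 = 9774 (mod 16807)
Final: r_4 = 9774, and one checks f(r_4) ≡ 0 mod 7^5.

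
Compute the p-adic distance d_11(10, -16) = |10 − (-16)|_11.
d_11(10, -16) = 1

Step 1 — x − y = 10 − (-16) = 26. Step 2 — v_11(26) = 0 (factor: 26 = (11^0 · 26); the sign does not affect v_p). Step 3 — |x − y|_11 = 11^{0} = 1.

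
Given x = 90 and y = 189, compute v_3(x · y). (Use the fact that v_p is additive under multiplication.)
v_3(17010) = 5

v_p(x) = 2 (factor: 90 = 3^2 · 10); v_p(y) = 3 (factor: 189 = 3^3 · 7). Additivity: v_p(xy) = v_p(x) + v_p(y) = 2 + 3 = 5. (Direct check: xy = 17010 = 3^5 · (70).)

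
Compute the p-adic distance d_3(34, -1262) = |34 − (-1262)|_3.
d_3(34, -1262) = 1/81

Step 1 — x − y = 34 − (-1262) = 1296. Step 2 — v_3(1296) = 4 (factor: 1296 = (3^4 · 16); the sign does not affect v_p). Step 3 — |x − y|_3 = 3^{-4} = 1/81.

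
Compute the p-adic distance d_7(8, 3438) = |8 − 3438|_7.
d_7(8, 3438) = 1/343

Step 1 — x − y = 8 − 3438 = -3430. Step 2 — v_7(-3430) = 3 (factor: -3430 = −(7^3 · 10); the sign does not affect v_p). Step 3 — |x − y|_7 = 7^{-3} = 1/343.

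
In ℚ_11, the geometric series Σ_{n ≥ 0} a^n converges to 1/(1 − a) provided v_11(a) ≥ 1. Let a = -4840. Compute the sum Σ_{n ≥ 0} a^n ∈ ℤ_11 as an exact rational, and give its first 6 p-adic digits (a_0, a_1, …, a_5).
Σ a^n = 1/(1 − a) = 1/4841;  first 6 digits = (1, 0, 4, 7, 4, 2)

v_11(a) = 2 ≥ 1, so the series converges in ℤ_11 to 1/(1 − a) = 1/(1 − (-4840)) = 1/4841. Expand this rational in ℤ_11: compute digits iteratively via d_i = x_i mod 11, x_{i+1} = (x_i − d_i)/11. The first 6 digits are (1, 0, 4, 7, 4, 2).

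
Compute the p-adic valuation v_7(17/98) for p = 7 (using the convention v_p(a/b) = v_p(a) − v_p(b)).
v_7(17/98) = -2

Factor powers of 7 from the numerator and denominator of the reduced fraction: 17 = 7^0 · 17 and 98 = 7^2 · 2. Apply v_p(a/b) = v_p(a) − v_p(b): v_7(17/98) = 0 − 2 = -2.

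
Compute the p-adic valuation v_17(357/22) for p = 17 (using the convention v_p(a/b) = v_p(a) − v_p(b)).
v_17(357/22) = 1

Factor powers of 17 from the numerator and denominator of the reduced fraction: 357 = 17^1 · 21 and 22 = 17^0 · 22. Apply v_p(a/b) = v_p(a) − v_p(b): v_17(357/22) = 1 − 0 = 1.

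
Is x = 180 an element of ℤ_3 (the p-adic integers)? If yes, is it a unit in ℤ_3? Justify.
x ∈ ℤ_3 but not a unit; v_3(x) = 2 > 0

ℤ_3 = {x ∈ ℚ_3 : v_3(x) ≥ 0} and ℤ_3^× = {x ∈ ℤ_3 : v_3(x) = 0}. Here v_3(180) = v_3(num) − v_3(den) = 2; compare against these criteria.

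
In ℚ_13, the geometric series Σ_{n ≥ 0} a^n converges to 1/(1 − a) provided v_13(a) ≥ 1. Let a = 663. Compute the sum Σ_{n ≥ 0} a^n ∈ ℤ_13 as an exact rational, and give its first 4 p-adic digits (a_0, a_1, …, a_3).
Σ a^n = 1/(1 − a) = -1/662;  first 4 digits = (1, 12, 4, 4)

v_13(a) = 1 ≥ 1, so the series converges in ℤ_13 to 1/(1 − a) = 1/(1 − 663) = -1/662. Expand this rational in ℤ_13: compute digits iteratively via d_i = x_i mod 13, x_{i+1} = (x_i − d_i)/13. The first 4 digits are (1, 12, 4, 4).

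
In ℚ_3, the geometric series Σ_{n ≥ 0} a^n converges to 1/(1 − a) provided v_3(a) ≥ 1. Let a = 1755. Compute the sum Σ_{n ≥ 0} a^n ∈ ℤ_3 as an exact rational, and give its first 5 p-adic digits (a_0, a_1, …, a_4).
Σ a^n = 1/(1 − a) = -1/1754;  first 5 digits = (1, 0, 0, 2, 0)

v_3(a) = 3 ≥ 1, so the series converges in ℤ_3 to 1/(1 − a) = 1/(1 − 1755) = -1/1754. Expand this rational in ℤ_3: compute digits iteratively via d_i = x_i mod 3, x_{i+1} = (x_i − d_i)/3. The first 5 digits are (1, 0, 0, 2, 0).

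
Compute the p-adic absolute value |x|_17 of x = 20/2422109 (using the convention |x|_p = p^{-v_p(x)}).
|20/2422109|_17 = 83521

Step 1 — compute v_17(x) by factoring powers of 17 out of the numerator and denominator: v_17(20/2422109) = -4. Step 2 — apply |x|_p = p^{-v_p(x)} = 17^{4} = 83521.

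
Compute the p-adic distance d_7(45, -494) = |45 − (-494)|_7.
d_7(45, -494) = 1/49

Step 1 — x − y = 45 − (-494) = 539. Step 2 — v_7(539) = 2 (factor: 539 = (7^2 · 11); the sign does not affect v_p). Step 3 — |x − y|_7 = 7^{-2} = 1/49.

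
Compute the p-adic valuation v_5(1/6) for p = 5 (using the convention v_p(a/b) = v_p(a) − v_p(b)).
v_5(1/6) = 0

Factor powers of 5 from the numerator and denominator of the reduced fraction: 1 = 5^0 · 1 and 6 = 5^0 · 6. Apply v_p(a/b) = v_p(a) − v_p(b): v_5(1/6) = 0 − 0 = 0.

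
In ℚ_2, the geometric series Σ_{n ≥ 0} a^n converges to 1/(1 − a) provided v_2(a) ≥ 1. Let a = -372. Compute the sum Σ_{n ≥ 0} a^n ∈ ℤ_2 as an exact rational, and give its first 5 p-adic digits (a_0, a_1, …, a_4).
Σ a^n = 1/(1 − a) = 1/373;  first 5 digits = (1, 0, 1, 1, 1)

v_2(a) = 2 ≥ 1, so the series converges in ℤ_2 to 1/(1 − a) = 1/(1 − (-372)) = 1/373. Expand this rational in ℤ_2: compute digits iteratively via d_i = x_i mod 2, x_{i+1} = (x_i − d_i)/2. The first 5 digits are (1, 0, 1, 1, 1).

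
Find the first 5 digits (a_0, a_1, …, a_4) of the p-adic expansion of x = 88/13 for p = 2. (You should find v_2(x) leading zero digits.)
(a_0, …, a_4) = (0, 0, 0, 1, 1)

v_2(88/13) = 3, so a_0 = ... = a_2 = 0. Factor out: x = 2^3 · u with u = 11/13 a unit in ℤ_2. Expand u iteratively via a_{v+i} = u_i mod 2, u_{i+1} = (u_i − a_{v+i})/2:
  u_0 = 11/13;  a_3 = 1;  u_1 = (u_0 − 1)/2 = -1/13
  u_1 = -1/13;  a_4 = 1;  u_2 = (u_1 − 1)/2 = -7/13
Digits: (0, 0, 0, 1, 1).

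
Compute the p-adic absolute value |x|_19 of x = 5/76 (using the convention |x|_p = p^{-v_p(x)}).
|5/76|_19 = 19

Step 1 — compute v_19(x) by factoring powers of 19 out of the numerator and denominator: v_19(5/76) = -1. Step 2 — apply |x|_p = p^{-v_p(x)} = 19^{1} = 19.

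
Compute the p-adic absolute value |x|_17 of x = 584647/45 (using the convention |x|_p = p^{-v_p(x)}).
|584647/45|_17 = 1/83521

Step 1 — compute v_17(x) by factoring powers of 17 out of the numerator and denominator: v_17(584647/45) = 4. Step 2 — apply |x|_p = p^{-v_p(x)} = 17^{-4} = 1/83521.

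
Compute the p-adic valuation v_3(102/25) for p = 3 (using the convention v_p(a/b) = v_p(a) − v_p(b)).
v_3(102/25) = 1

Factor powers of 3 from the numerator and denominator of the reduced fraction: 102 = 3^1 · 34 and 25 = 3^0 · 25. Apply v_p(a/b) = v_p(a) − v_p(b): v_3(102/25) = 1 − 0 = 1.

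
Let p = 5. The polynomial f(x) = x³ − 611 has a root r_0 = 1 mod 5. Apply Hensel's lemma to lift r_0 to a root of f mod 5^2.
r_1 = 21 (mod 25)

Hensel: r_{i+1} = r_i − f(r_i)/f′(r_i) mod 5^{i+2}, where f′(x) = 3x². Iterate:
  r_0 = 1 (mod 5)
  r_1 = 21 (mod 25)
Final: r = 21 with f(r) ≡ 0 mod 5^2.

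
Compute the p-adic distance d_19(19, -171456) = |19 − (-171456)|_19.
d_19(19, -171456) = 1/6859

Step 1 — x − y = 19 − (-171456) = 171475. Step 2 — v_19(171475) = 3 (factor: 171475 = (19^3 · 25); the sign does not affect v_p). Step 3 — |x − y|_19 = 19^{-3} = 1/6859.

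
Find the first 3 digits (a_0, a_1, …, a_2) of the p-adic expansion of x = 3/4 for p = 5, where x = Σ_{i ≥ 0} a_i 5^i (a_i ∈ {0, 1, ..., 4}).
(a_0, …, a_2) = (2, 1, 1)

v_5(3/4) = 0 (numerator and denominator both coprime to 5), so x ∈ ℤ_5^×. Compute digits iteratively via a_i = x_i mod 5, x_{i+1} = (x_i − a_i)/5, with x_0 = x:
  x_0 = 3/4;  a_0 = 2;  x_1 = (x_0 − 2)/5 = -1/4
  x_1 = -1/4;  a_1 = 1;  x_2 = (x_1 − 1)/5 = -1/4
  x_2 = -1/4;  a_2 = 1;  x_3 = (x_2 − 1)/5 = -1/4
Digits: (2, 1, 1).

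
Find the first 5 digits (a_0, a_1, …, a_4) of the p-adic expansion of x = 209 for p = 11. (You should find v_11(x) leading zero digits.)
(a_0, …, a_4) = (0, 8, 1, 0, 0)

v_11(209) = 1, so a_0 = ... = a_0 = 0. Factor out: x = 11^1 · u with u = 19 a unit in ℤ_11. Expand u iteratively via a_{v+i} = u_i mod 11, u_{i+1} = (u_i − a_{v+i})/11:
  u_0 = 19;  a_1 = 8;  u_1 = (u_0 − 8)/11 = 1
  u_1 = 1;  a_2 = 1;  u_2 = (u_1 − 1)/11 = 0
  u_2 = 0;  a_3 = 0;  u_3 = (u_2 − 0)/11 = 0
  u_3 = 0;  a_4 = 0;  u_4 = (u_3 − 0)/11 = 0
Digits: (0, 8, 1, 0, 0).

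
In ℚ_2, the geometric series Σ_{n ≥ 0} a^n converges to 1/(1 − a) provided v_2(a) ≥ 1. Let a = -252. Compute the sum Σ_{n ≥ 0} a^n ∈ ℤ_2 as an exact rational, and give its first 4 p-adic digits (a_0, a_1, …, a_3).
Σ a^n = 1/(1 − a) = 1/253;  first 4 digits = (1, 0, 1, 0)

v_2(a) = 2 ≥ 1, so the series converges in ℤ_2 to 1/(1 − a) = 1/(1 − (-252)) = 1/253. Expand this rational in ℤ_2: compute digits iteratively via d_i = x_i mod 2, x_{i+1} = (x_i − d_i)/2. The first 4 digits are (1, 0, 1, 0).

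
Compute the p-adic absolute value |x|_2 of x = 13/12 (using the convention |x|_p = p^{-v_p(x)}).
|13/12|_2 = 4

Step 1 — compute v_2(x) by factoring powers of 2 out of the numerator and denominator: v_2(13/12) = -2. Step 2 — apply |x|_p = p^{-v_p(x)} = 2^{2} = 4.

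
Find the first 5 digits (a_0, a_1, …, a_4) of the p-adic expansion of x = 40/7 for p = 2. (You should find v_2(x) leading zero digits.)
(a_0, …, a_4) = (0, 0, 0, 1, 1)

v_2(40/7) = 3, so a_0 = ... = a_2 = 0. Factor out: x = 2^3 · u with u = 5/7 a unit in ℤ_2. Expand u iteratively via a_{v+i} = u_i mod 2, u_{i+1} = (u_i − a_{v+i})/2:
  u_0 = 5/7;  a_3 = 1;  u_1 = (u_0 − 1)/2 = -1/7
  u_1 = -1/7;  a_4 = 1;  u_2 = (u_1 − 1)/2 = -4/7
Digits: (0, 0, 0, 1, 1).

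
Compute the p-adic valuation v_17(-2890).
v_17(-2890) = 2

v_17(n) is the largest exponent k such that 17^k divides n. Factor out: -2890 = -17^2 · 10. (Sign doesn't affect v_p.) So v_17(-2890) = 2.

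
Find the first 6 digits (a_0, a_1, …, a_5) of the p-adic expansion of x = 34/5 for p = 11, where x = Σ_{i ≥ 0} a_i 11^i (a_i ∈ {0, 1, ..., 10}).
(a_0, …, a_5) = (9, 2, 2, 2, 2, 2)

v_11(34/5) = 0 (numerator and denominator both coprime to 11), so x ∈ ℤ_11^×. Compute digits iteratively via a_i = x_i mod 11, x_{i+1} = (x_i − a_i)/11, with x_0 = x:
  x_0 = 34/5;  a_0 = 9;  x_1 = (x_0 − 9)/11 = -1/5
  x_1 = -1/5;  a_1 = 2;  x_2 = (x_1 − 2)/11 = -1/5
  x_2 = -1/5;  a_2 = 2;  x_3 = (x_2 − 2)/11 = -1/5
  x_3 = -1/5;  a_3 = 2;  x_4 = (x_3 − 2)/11 = -1/5
  x_4 = -1/5;  a_4 = 2;  x_5 = (x_4 − 2)/11 = -1/5
  x_5 = -1/5;  a_5 = 2;  x_6 = (x_5 − 2)/11 = -1/5
Digits: (9, 2, 2, 2, 2, 2).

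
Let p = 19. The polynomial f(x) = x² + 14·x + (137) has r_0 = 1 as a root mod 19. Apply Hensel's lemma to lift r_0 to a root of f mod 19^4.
r_3 = 54322 (mod 130321)

Hensel: r_{i+1} = r_i − f(r_i)·(f′(r_i))^{-1} mod 19^{i+2}, f′(x) = 2x + 14. Iterate:
  r_0 = 1 (mod 19)
  r_1 = 172 (mod 361)
  r_2 = 6309 (mod 6859)
  r_3 = 54322 (mod 130321)
Final: r = 54322 satisfies f(r) ≡ 0 mod 19^4.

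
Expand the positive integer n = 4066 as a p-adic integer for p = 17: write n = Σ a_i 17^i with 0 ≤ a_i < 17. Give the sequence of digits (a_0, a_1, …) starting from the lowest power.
(a_0, a_1, …) = (3, 1, 14)

Repeated division by 17 gives the digits low-to-high: 4066 = 3 + 1·17^1 + 14·17^2. Digit sequence: (3, 1, 14).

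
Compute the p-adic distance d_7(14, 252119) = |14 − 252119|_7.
d_7(14, 252119) = 1/16807

Step 1 — x − y = 14 − 252119 = -252105. Step 2 — v_7(-252105) = 5 (factor: -252105 = −(7^5 · 15); the sign does not affect v_p). Step 3 — |x − y|_7 = 7^{-5} = 1/16807.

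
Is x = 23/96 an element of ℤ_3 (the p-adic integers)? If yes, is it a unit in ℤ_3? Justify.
x ∉ ℤ_3 (v_3(x) = -1 < 0)

ℤ_3 = {x ∈ ℚ_3 : v_3(x) ≥ 0} and ℤ_3^× = {x ∈ ℤ_3 : v_3(x) = 0}. Here v_3(23/96) = v_3(num) − v_3(den) = -1; compare against these criteria.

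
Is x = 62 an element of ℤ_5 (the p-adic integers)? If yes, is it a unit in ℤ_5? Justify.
x ∈ ℤ_5^× (unit); v_5(x) = 0

ℤ_5 = {x ∈ ℚ_5 : v_5(x) ≥ 0} and ℤ_5^× = {x ∈ ℤ_5 : v_5(x) = 0}. Here v_5(62) = v_5(num) − v_5(den) = 0; compare against these criteria.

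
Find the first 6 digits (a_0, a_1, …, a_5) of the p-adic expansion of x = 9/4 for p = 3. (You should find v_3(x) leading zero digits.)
(a_0, …, a_5) = (0, 0, 1, 2, 0, 2)

v_3(9/4) = 2, so a_0 = ... = a_1 = 0. Factor out: x = 3^2 · u with u = 1/4 a unit in ℤ_3. Expand u iteratively via a_{v+i} = u_i mod 3, u_{i+1} = (u_i − a_{v+i})/3:
  u_0 = 1/4;  a_2 = 1;  u_1 = (u_0 − 1)/3 = -1/4
  u_1 = -1/4;  a_3 = 2;  u_2 = (u_1 − 2)/3 = -3/4
  u_2 = -3/4;  a_4 = 0;  u_3 = (u_2 − 0)/3 = -1/4
  u_3 = -1/4;  a_5 = 2;  u_4 = (u_3 − 2)/3 = -3/4
Digits: (0, 0, 1, 2, 0, 2).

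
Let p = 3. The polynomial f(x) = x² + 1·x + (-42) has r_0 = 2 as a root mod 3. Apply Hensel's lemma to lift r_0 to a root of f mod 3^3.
r_2 = 20 (mod 27)

Hensel: r_{i+1} = r_i − f(r_i)·(f′(r_i))^{-1} mod 3^{i+2}, f′(x) = 2x + 1. Iterate:
  r_0 = 2 (mod 3)
  r_1 = 2 (mod 9)
  r_2 = 20 (mod 27)
Final: r = 20 satisfies f(r) ≡ 0 mod 3^3.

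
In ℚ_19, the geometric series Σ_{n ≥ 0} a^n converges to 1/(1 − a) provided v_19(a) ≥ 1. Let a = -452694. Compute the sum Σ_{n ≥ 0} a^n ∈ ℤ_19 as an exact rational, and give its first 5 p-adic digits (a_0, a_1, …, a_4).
Σ a^n = 1/(1 − a) = 1/452695;  first 5 digits = (1, 0, 0, 10, 15)

v_19(a) = 3 ≥ 1, so the series converges in ℤ_19 to 1/(1 − a) = 1/(1 − (-452694)) = 1/452695. Expand this rational in ℤ_19: compute digits iteratively via d_i = x_i mod 19, x_{i+1} = (x_i − d_i)/19. The first 5 digits are (1, 0, 0, 10, 15).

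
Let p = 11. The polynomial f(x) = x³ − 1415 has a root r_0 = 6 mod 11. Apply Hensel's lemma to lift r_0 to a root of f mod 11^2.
r_1 = 72 (mod 121)

Hensel: r_{i+1} = r_i − f(r_i)/f′(r_i) mod 11^{i+2}, where f′(x) = 3x². Iterate:
  r_0 = 6 (mod 11)
  r_1 = 72 (mod 121)
Final: r = 72 with f(r) ≡ 0 mod 11^2.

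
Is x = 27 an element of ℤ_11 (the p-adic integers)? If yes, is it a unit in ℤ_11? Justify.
x ∈ ℤ_11^× (unit); v_11(x) = 0

ℤ_11 = {x ∈ ℚ_11 : v_11(x) ≥ 0} and ℤ_11^× = {x ∈ ℤ_11 : v_11(x) = 0}. Here v_11(27) = v_11(num) − v_11(den) = 0; compare against these criteria.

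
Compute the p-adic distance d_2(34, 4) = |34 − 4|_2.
d_2(34, 4) = 1/2

Step 1 — x − y = 34 − 4 = 30. Step 2 — v_2(30) = 1 (factor: 30 = (2^1 · 15); the sign does not affect v_p). Step 3 — |x − y|_2 = 2^{-1} = 1/2.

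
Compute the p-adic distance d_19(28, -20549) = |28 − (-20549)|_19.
d_19(28, -20549) = 1/6859

Step 1 — x − y = 28 − (-20549) = 20577. Step 2 — v_19(20577) = 3 (factor: 20577 = (19^3 · 3); the sign does not affect v_p). Step 3 — |x − y|_19 = 19^{-3} = 1/6859.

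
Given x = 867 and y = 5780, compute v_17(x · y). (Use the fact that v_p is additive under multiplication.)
v_17(5011260) = 4

v_p(x) = 2 (factor: 867 = 17^2 · 3); v_p(y) = 2 (factor: 5780 = 17^2 · 20). Additivity: v_p(xy) = v_p(x) + v_p(y) = 2 + 2 = 4. (Direct check: xy = 5011260 = 17^4 · (60).)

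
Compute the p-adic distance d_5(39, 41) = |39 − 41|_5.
d_5(39, 41) = 1

Step 1 — x − y = 39 − 41 = -2. Step 2 — v_5(-2) = 0 (factor: -2 = −(5^0 · 2); the sign does not affect v_p). Step 3 — |x − y|_5 = 5^{0} = 1.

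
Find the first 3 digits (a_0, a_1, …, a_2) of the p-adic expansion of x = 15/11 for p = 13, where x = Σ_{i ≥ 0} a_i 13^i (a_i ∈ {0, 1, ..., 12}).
(a_0, …, a_2) = (12, 11, 5)

v_13(15/11) = 0 (numerator and denominator both coprime to 13), so x ∈ ℤ_13^×. Compute digits iteratively via a_i = x_i mod 13, x_{i+1} = (x_i − a_i)/13, with x_0 = x:
  x_0 = 15/11;  a_0 = 12;  x_1 = (x_0 − 12)/13 = -9/11
  x_1 = -9/11;  a_1 = 11;  x_2 = (x_1 − 11)/13 = -10/11
  x_2 = -10/11;  a_2 = 5;  x_3 = (x_2 − 5)/13 = -5/11
Digits: (12, 11, 5).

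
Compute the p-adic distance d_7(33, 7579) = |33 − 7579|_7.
d_7(33, 7579) = 1/343

Step 1 — x − y = 33 − 7579 = -7546. Step 2 — v_7(-7546) = 3 (factor: -7546 = −(7^3 · 22); the sign does not affect v_p). Step 3 — |x − y|_7 = 7^{-3} = 1/343.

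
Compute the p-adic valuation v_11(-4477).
v_11(-4477) = 2

v_11(n) is the largest exponent k such that 11^k divides n. Factor out: -4477 = -11^2 · 37. (Sign doesn't affect v_p.) So v_11(-4477) = 2.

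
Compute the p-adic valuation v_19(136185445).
v_19(136185445) = 5

v_19(n) is the largest exponent k such that 19^k divides n. Factor out: 136185445 = 19^5 · 55. (Sign doesn't affect v_p.) So v_19(136185445) = 5.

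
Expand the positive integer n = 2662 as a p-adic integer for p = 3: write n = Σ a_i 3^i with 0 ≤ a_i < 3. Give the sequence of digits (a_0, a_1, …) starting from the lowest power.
(a_0, a_1, …) = (1, 2, 1, 2, 2, 1, 0, 1)

Repeated division by 3 gives the digits low-to-high: 2662 = 1 + 2·3^1 + 1·3^2 + 2·3^3 + 2·3^4 + 1·3^5 + 1·3^7. Digit sequence: (1, 2, 1, 2, 2, 1, 0, 1).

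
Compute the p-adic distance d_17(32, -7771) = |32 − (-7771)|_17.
d_17(32, -7771) = 1/289

Step 1 — x − y = 32 − (-7771) = 7803. Step 2 — v_17(7803) = 2 (factor: 7803 = (17^2 · 27); the sign does not affect v_p). Step 3 — |x − y|_17 = 17^{-2} = 1/289.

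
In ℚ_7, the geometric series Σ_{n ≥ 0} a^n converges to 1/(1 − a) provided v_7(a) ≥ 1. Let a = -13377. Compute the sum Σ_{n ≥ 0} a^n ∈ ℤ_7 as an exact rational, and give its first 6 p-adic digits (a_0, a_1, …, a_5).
Σ a^n = 1/(1 − a) = 1/13378;  first 6 digits = (1, 0, 0, 3, 1, 6)

v_7(a) = 3 ≥ 1, so the series converges in ℤ_7 to 1/(1 − a) = 1/(1 − (-13377)) = 1/13378. Expand this rational in ℤ_7: compute digits iteratively via d_i = x_i mod 7, x_{i+1} = (x_i − d_i)/7. The first 6 digits are (1, 0, 0, 3, 1, 6).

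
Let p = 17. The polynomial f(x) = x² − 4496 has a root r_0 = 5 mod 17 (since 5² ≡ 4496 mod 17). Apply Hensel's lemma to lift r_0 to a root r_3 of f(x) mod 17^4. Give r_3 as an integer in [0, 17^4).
r_3 = 24468 (mod 83521)

Hensel's recurrence: r_{i+1} = r_i − f(r_i)·(f′(r_i))^{-1} mod 17^{i+2}, with f′(x) = 2x. Iterate:
  r_0 = 5 (mod 17)
  r_1 = 192 (mod 289)
  r_2 = 4816 (mod 4913)
  r_3 = 24468 (mod 83521)
Final: r_3 = 24468, and one checks f(r_3) ≡ 0 mod 17^4.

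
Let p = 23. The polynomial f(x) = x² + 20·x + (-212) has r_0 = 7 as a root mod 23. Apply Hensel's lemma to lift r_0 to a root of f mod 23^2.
r_1 = 490 (mod 529)

Hensel: r_{i+1} = r_i − f(r_i)·(f′(r_i))^{-1} mod 23^{i+2}, f′(x) = 2x + 20. Iterate:
  r_0 = 7 (mod 23)
  r_1 = 490 (mod 529)
Final: r = 490 satisfies f(r) ≡ 0 mod 23^2.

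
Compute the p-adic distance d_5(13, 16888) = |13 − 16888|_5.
d_5(13, 16888) = 1/625

Step 1 — x − y = 13 − 16888 = -16875. Step 2 — v_5(-16875) = 4 (factor: -16875 = −(5^4 · 27); the sign does not affect v_p). Step 3 — |x − y|_5 = 5^{-4} = 1/625.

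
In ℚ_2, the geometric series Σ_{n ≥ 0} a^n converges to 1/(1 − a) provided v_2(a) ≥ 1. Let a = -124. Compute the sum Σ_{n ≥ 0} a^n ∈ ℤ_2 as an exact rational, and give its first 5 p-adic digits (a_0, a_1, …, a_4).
Σ a^n = 1/(1 − a) = 1/125;  first 5 digits = (1, 0, 1, 0, 1)

v_2(a) = 2 ≥ 1, so the series converges in ℤ_2 to 1/(1 − a) = 1/(1 − (-124)) = 1/125. Expand this rational in ℤ_2: compute digits iteratively via d_i = x_i mod 2, x_{i+1} = (x_i − d_i)/2. The first 5 digits are (1, 0, 1, 0, 1).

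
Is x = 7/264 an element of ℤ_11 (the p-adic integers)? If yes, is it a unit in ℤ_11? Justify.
x ∉ ℤ_11 (v_11(x) = -1 < 0)

ℤ_11 = {x ∈ ℚ_11 : v_11(x) ≥ 0} and ℤ_11^× = {x ∈ ℤ_11 : v_11(x) = 0}. Here v_11(7/264) = v_11(num) − v_11(den) = -1; compare against these criteria.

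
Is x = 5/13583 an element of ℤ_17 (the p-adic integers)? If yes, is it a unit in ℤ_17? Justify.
x ∉ ℤ_17 (v_17(x) = -2 < 0)

ℤ_17 = {x ∈ ℚ_17 : v_17(x) ≥ 0} and ℤ_17^× = {x ∈ ℤ_17 : v_17(x) = 0}. Here v_17(5/13583) = v_17(num) − v_17(den) = -2; compare against these criteria.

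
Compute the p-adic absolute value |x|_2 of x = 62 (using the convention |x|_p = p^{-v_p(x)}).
|62|_2 = 1/2

Step 1 — compute v_2(x) by factoring powers of 2 out of the numerator and denominator: v_2(62) = 1. Step 2 — apply |x|_p = p^{-v_p(x)} = 2^{-1} = 1/2.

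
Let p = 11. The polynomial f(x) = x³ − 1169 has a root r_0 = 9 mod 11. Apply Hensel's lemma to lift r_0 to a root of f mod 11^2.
r_1 = 86 (mod 121)

Hensel: r_{i+1} = r_i − f(r_i)/f′(r_i) mod 11^{i+2}, where f′(x) = 3x². Iterate:
  r_0 = 9 (mod 11)
  r_1 = 86 (mod 121)
Final: r = 86 with f(r) ≡ 0 mod 11^2.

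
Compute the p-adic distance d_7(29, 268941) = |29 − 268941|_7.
d_7(29, 268941) = 1/16807

Step 1 — x − y = 29 − 268941 = -268912. Step 2 — v_7(-268912) = 5 (factor: -268912 = −(7^5 · 16); the sign does not affect v_p). Step 3 — |x − y|_7 = 7^{-5} = 1/16807.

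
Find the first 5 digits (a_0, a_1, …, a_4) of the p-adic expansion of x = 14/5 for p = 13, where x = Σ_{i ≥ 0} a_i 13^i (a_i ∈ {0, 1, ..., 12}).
(a_0, …, a_4) = (8, 10, 7, 2, 5)

v_13(14/5) = 0 (numerator and denominator both coprime to 13), so x ∈ ℤ_13^×. Compute digits iteratively via a_i = x_i mod 13, x_{i+1} = (x_i − a_i)/13, with x_0 = x:
  x_0 = 14/5;  a_0 = 8;  x_1 = (x_0 − 8)/13 = -2/5
  x_1 = -2/5;  a_1 = 10;  x_2 = (x_1 − 10)/13 = -4/5
  x_2 = -4/5;  a_2 = 7;  x_3 = (x_2 − 7)/13 = -3/5
  x_3 = -3/5;  a_3 = 2;  x_4 = (x_3 − 2)/13 = -1/5
  x_4 = -1/5;  a_4 = 5;  x_5 = (x_4 − 5)/13 = -2/5
Digits: (8, 10, 7, 2, 5).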